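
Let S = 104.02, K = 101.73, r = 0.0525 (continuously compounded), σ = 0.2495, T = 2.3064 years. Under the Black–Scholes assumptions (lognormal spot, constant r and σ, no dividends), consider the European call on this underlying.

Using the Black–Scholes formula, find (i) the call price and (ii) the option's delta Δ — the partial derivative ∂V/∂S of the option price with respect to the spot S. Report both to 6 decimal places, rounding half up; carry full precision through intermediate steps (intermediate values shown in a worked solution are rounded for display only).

price = 22.549663
Δ = 0.714904

σ√T = 0.2495·√2.3064 = 0.378912
d₁ = (ln(S/K) + (r+σ²/2)T) / (σ√T) = (ln(104.02/101.73) + (0.0525+0.2495²/2)·2.3064) / 0.378912 = (0.022261 + 0.192873) / 0.378912 = 0.567768
d₂ = d₁ − σ√T = 0.567768 − 0.378912 = 0.188857
e^{−rT} = e^{−0.0525·2.3064} = 0.885958
N(d₁) = 0.714904,  N(d₂) = 0.574897
Call price V = S·N(d₁) − K·e^{−rT}·N(d₂) = 74.364294 − 51.814631 = 22.549663
Δ = N(d₁) = 0.714904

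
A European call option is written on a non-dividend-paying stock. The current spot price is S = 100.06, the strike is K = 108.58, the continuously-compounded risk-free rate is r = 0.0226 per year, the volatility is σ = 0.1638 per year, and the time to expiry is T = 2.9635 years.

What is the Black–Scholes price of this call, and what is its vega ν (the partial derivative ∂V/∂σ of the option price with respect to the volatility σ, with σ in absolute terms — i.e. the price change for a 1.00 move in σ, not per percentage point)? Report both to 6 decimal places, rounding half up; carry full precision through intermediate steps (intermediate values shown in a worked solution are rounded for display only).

price = 10.574529
ν = 68.448551

σ√T = 0.1638·√2.9635 = 0.281979
d₁ = (ln(S/K) + (r+σ²/2)T) / (σ√T) = (ln(100.06/108.58) + (0.0226+0.1638²/2)·2.9635) / 0.281979 = (-0.081717 + 0.106731) / 0.281979 = 0.088708
d₂ = d₁ − σ√T = 0.088708 − 0.281979 = -0.193270
e^{−rT} = e^{−0.0226·2.9635} = 0.935218
N(d₁) = 0.535343,  N(d₂) = 0.423374
Call price V = S·N(d₁) − K·e^{−rT}·N(d₂) = 53.566438 − 42.991908 = 10.574529
φ(d₁) = (1/√(2π))·e^{−d₁²/2} = 0.397376
ν = S·φ(d₁)·√T = 68.448551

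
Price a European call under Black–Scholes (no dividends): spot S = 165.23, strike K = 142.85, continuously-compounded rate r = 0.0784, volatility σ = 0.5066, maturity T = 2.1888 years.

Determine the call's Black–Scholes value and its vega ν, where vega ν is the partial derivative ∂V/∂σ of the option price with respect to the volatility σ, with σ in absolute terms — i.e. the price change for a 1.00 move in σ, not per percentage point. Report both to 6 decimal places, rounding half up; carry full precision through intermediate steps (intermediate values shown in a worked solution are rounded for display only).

price = 67.639523
ν = 70.934732

σ√T = 0.5066·√2.1888 = 0.749494
d₁ = (ln(S/K) + (r+σ²/2)T) / (σ√T) = (ln(165.23/142.85) + (0.0784+0.5066²/2)·2.1888) / 0.749494 = (0.145543 + 0.452473) / 0.749494 = 0.797893
d₂ = d₁ − σ√T = 0.797893 − 0.749494 = 0.048399
e^{−rT} = e^{−0.0784·2.1888} = 0.842314
N(d₁) = 0.787534,  N(d₂) = 0.519301
Call price V = S·N(d₁) − K·e^{−rT}·N(d₂) = 130.124184 − 62.484661 = 67.639523
φ(d₁) = (1/√(2π))·e^{−d₁²/2} = 0.290180
ν = S·φ(d₁)·√T = 70.934732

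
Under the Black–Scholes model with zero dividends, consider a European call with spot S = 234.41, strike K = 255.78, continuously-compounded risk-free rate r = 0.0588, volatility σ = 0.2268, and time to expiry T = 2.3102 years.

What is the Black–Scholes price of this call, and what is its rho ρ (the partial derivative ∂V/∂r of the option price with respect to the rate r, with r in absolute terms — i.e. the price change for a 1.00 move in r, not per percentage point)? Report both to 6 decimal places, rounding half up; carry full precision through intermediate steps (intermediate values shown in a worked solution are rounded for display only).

σ√T = 0.2268·√2.3102 = 0.344721
d₁ = (ln(S/K) + (r+σ²/2)T) / (σ√T) = (ln(234.41/255.78) + (0.0588+0.2268²/2)·2.3102) / 0.344721 = (-0.087246 + 0.195256) / 0.344721 = 0.313326
d₂ = d₁ − σ√T = 0.313326 − 0.344721 = -0.031395
e^{−rT} = e^{−0.0588·2.3102} = 0.872983
N(d₁) = 0.622984,  N(d₂) = 0.487477
Call price V = S·N(d₁) − K·e^{−rT}·N(d₂) = 146.033566 − 108.849509 = 37.184056
ρ = K·T·e^{−rT}·N(d₂) = 251.464137

price = 37.184056
ρ = 251.464137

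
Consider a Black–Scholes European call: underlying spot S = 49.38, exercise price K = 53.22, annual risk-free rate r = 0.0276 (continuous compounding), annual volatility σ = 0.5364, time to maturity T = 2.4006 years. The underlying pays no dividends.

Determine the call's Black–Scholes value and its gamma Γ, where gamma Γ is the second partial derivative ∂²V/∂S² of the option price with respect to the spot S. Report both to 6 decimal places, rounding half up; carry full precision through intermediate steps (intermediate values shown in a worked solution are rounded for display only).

price = 15.768814
Γ = 0.008955

σ√T = 0.5364·√2.4006 = 0.831091
d₁ = (ln(S/K) + (r+σ²/2)T) / (σ√T) = (ln(49.38/53.22) + (0.0276+0.5364²/2)·2.4006) / 0.831091 = (-0.074889 + 0.411613) / 0.831091 = 0.405159
d₂ = d₁ − σ√T = 0.405159 − 0.831091 = -0.425932
e^{−rT} = e^{−0.0276·2.4006} = 0.935891
N(d₁) = 0.657320,  N(d₂) = 0.335079
Call price V = S·N(d₁) − K·e^{−rT}·N(d₂) = 32.458445 − 16.689631 = 15.768814
φ(d₁) = (1/√(2π))·e^{−d₁²/2} = 0.367506
Γ = φ(d₁) / (S·σ·√T) = 0.008955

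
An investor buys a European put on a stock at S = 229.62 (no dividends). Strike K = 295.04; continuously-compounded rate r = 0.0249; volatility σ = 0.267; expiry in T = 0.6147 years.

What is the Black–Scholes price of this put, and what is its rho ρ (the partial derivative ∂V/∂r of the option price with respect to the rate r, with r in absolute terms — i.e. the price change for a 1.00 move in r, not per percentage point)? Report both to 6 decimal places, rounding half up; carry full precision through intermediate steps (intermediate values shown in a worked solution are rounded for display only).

σ√T = 0.267·√0.6147 = 0.209335
d₁ = (ln(S/K) + (r+σ²/2)T) / (σ√T) = (ln(229.62/295.04) + (0.0249+0.267²/2)·0.6147) / 0.209335 = (-0.250685 + 0.037217) / 0.209335 = -1.019743
d₂ = d₁ − σ√T = -1.019743 − 0.209335 = -1.229079
e^{−rT} = e^{−0.0249·0.6147} = 0.984811
N(−d₁) = 0.846075,  N(−d₂) = 0.890479
Put price V = K·e^{−rT}·N(−d₂) − S·N(−d₁) = 258.736199 − 194.275717 = 64.460482
ρ = −K·T·e^{−rT}·N(−d₂) = -159.045141

price = 64.460482
ρ = -159.045141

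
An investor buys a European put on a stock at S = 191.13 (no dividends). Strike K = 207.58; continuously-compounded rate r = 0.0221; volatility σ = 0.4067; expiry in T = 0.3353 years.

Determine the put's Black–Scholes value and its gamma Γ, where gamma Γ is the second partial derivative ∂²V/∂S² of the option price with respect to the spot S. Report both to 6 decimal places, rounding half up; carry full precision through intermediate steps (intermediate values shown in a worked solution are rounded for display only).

σ√T = 0.4067·√0.3353 = 0.235500
d₁ = (ln(S/K) + (r+σ²/2)T) / (σ√T) = (ln(191.13/207.58) + (0.0221+0.4067²/2)·0.3353) / 0.235500 = (-0.082563 + 0.035140) / 0.235500 = -0.201370
d₂ = d₁ − σ√T = -0.201370 − 0.235500 = -0.436870
e^{−rT} = e^{−0.0221·0.3353} = 0.992617
N(−d₁) = 0.579796,  N(−d₂) = 0.668897
Put price V = K·e^{−rT}·N(−d₂) − S·N(−d₁) = 137.824614 − 110.816315 = 27.008300
φ(d₁) = (1/√(2π))·e^{−d₁²/2} = 0.390935
Γ = φ(d₁) / (S·σ·√T) = 0.008685

price = 27.008300
Γ = 0.008685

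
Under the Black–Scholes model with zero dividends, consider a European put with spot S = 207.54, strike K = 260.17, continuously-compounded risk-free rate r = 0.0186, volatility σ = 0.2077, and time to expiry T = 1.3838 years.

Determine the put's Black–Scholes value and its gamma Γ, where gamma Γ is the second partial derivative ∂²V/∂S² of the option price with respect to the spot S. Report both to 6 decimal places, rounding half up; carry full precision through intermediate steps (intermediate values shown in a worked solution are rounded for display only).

σ√T = 0.2077·√1.3838 = 0.244328
d₁ = (ln(S/K) + (r+σ²/2)T) / (σ√T) = (ln(207.54/260.17) + (0.0186+0.2077²/2)·1.3838) / 0.244328 = (-0.226011 + 0.055587) / 0.244328 = -0.697523
d₂ = d₁ − σ√T = -0.697523 − 0.244328 = -0.941851
e^{−rT} = e^{−0.0186·1.3838} = 0.974590
N(−d₁) = 0.757262,  N(−d₂) = 0.826866
Put price V = K·e^{−rT}·N(−d₂) − S·N(−d₁) = 209.659218 − 157.162215 = 52.497003
φ(d₁) = (1/√(2π))·e^{−d₁²/2} = 0.312795
Γ = φ(d₁) / (S·σ·√T) = 0.006169

price = 52.497003
Γ = 0.006169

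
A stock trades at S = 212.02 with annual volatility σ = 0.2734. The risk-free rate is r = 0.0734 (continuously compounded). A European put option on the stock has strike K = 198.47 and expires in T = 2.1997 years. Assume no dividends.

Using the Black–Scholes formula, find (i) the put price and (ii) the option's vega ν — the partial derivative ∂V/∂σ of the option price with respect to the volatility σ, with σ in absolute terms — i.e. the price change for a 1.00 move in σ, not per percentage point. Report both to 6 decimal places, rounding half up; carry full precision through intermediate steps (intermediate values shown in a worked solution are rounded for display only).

price = 13.632682
ν = 93.710509

σ√T = 0.2734·√2.1997 = 0.405490
d₁ = (ln(S/K) + (r+σ²/2)T) / (σ√T) = (ln(212.02/198.47) + (0.0734+0.2734²/2)·2.1997) / 0.405490 = (0.066043 + 0.243669) / 0.405490 = 0.763796
d₂ = d₁ − σ√T = 0.763796 − 0.405490 = 0.358306
e^{−rT} = e^{−0.0734·2.1997} = 0.850902
N(−d₁) = 0.222494,  N(−d₂) = 0.360057
Put price V = K·e^{−rT}·N(−d₂) − S·N(−d₁) = 60.805941 − 47.173259 = 13.632682
φ(d₁) = (1/√(2π))·e^{−d₁²/2} = 0.298009
ν = S·φ(d₁)·√T = 93.710509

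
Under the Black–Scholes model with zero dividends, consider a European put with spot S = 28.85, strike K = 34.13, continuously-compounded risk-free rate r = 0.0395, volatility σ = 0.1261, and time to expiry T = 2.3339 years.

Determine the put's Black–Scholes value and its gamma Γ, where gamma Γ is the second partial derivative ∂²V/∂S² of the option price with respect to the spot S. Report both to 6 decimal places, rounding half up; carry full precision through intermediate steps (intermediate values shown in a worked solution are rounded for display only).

price = 3.613773
Γ = 0.068672

σ√T = 0.1261·√2.3339 = 0.192644
d₁ = (ln(S/K) + (r+σ²/2)T) / (σ√T) = (ln(28.85/34.13) + (0.0395+0.1261²/2)·2.3339) / 0.192644 = (-0.168067 + 0.110745) / 0.192644 = -0.297553
d₂ = d₁ − σ√T = -0.297553 − 0.192644 = -0.490197
e^{−rT} = e^{−0.0395·2.3339} = 0.911933
N(−d₁) = 0.616978,  N(−d₂) = 0.688003
Put price V = K·e^{−rT}·N(−d₂) − S·N(−d₁) = 21.413578 − 17.799805 = 3.613773
φ(d₁) = (1/√(2π))·e^{−d₁²/2} = 0.381667
Γ = φ(d₁) / (S·σ·√T) = 0.068672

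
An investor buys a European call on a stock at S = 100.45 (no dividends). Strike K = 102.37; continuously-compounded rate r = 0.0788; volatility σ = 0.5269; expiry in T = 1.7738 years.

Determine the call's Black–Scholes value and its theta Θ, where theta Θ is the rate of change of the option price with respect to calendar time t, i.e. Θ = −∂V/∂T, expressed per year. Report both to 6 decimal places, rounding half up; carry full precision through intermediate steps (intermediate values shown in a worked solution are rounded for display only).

σ√T = 0.5269·√1.7738 = 0.701747
d₁ = (ln(S/K) + (r+σ²/2)T) / (σ√T) = (ln(100.45/102.37) + (0.0788+0.5269²/2)·1.7738) / 0.701747 = (-0.018934 + 0.386000) / 0.701747 = 0.523075
d₂ = d₁ − σ√T = 0.523075 − 0.701747 = -0.178672
e^{−rT} = e^{−0.0788·1.7738} = 0.869553
N(d₁) = 0.699539,  N(d₂) = 0.429098
Call price V = S·N(d₁) − K·e^{−rT}·N(d₂) = 70.268686 − 38.196635 = 32.072051
φ(d₁) = (1/√(2π))·e^{−d₁²/2} = 0.347934
Θ = −S·φ(d₁)·σ/(2√T) − r·K·e^{−rT}·N(d₂) = −6.913418 − 3.009895 = -9.923313

price = 32.072051
Θ = -9.923313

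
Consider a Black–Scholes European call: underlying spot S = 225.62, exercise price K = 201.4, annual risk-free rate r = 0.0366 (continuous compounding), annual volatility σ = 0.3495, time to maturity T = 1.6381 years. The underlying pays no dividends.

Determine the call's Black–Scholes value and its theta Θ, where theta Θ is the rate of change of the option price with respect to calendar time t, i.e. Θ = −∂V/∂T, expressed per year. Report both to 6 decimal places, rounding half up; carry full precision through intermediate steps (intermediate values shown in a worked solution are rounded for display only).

price = 57.396394
Θ = -14.117427

σ√T = 0.3495·√1.6381 = 0.447319
d₁ = (ln(S/K) + (r+σ²/2)T) / (σ√T) = (ln(225.62/201.4) + (0.0366+0.3495²/2)·1.6381) / 0.447319 = (0.113559 + 0.160002) / 0.447319 = 0.611556
d₂ = d₁ − σ√T = 0.611556 − 0.447319 = 0.164237
e^{−rT} = e^{−0.0366·1.6381} = 0.941807
N(d₁) = 0.729584,  N(d₂) = 0.565228
Call price V = S·N(d₁) − K·e^{−rT}·N(d₂) = 164.608820 − 107.212426 = 57.396394
φ(d₁) = (1/√(2π))·e^{−d₁²/2} = 0.330900
Θ = −S·φ(d₁)·σ/(2√T) − r·K·e^{−rT}·N(d₂) = −10.193453 − 3.923975 = -14.117427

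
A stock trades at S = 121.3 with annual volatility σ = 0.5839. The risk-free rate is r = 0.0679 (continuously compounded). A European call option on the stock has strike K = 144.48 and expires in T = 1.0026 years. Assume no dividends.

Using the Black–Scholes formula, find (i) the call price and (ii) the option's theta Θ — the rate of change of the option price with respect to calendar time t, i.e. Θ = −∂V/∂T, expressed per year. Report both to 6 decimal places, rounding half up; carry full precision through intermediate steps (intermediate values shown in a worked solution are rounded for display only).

price = 23.106835
Θ = -16.933829

σ√T = 0.5839·√1.0026 = 0.584659
d₁ = (ln(S/K) + (r+σ²/2)T) / (σ√T) = (ln(121.3/144.48) + (0.0679+0.5839²/2)·1.0026) / 0.584659 = (-0.174874 + 0.238989) / 0.584659 = 0.109662
d₂ = d₁ − σ√T = 0.109662 − 0.584659 = -0.474996
e^{−rT} = e^{−0.0679·1.0026} = 0.934189
N(d₁) = 0.543661,  N(d₂) = 0.317395
Call price V = S·N(d₁) − K·e^{−rT}·N(d₂) = 65.946135 − 42.839300 = 23.106835
φ(d₁) = (1/√(2π))·e^{−d₁²/2} = 0.396551
Θ = −S·φ(d₁)·σ/(2√T) − r·K·e^{−rT}·N(d₂) = −14.025040 − 2.908788 = -16.933829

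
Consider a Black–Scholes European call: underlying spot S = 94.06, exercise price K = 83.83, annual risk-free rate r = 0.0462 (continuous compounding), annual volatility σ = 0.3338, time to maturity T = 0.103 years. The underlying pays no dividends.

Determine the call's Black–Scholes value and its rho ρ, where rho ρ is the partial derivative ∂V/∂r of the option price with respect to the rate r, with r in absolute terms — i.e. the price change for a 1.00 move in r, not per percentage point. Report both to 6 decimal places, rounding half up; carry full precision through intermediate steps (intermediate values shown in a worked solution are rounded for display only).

σ√T = 0.3338·√0.103 = 0.107128
d₁ = (ln(S/K) + (r+σ²/2)T) / (σ√T) = (ln(94.06/83.83) + (0.0462+0.3338²/2)·0.103) / 0.107128 = (0.115142 + 0.010497) / 0.107128 = 1.172786
d₂ = d₁ − σ√T = 1.172786 − 0.107128 = 1.065658
e^{−rT} = e^{−0.0462·0.103} = 0.995253
N(d₁) = 0.879559,  N(d₂) = 0.856711
Call price V = S·N(d₁) − K·e^{−rT}·N(d₂) = 82.731339 − 71.477123 = 11.254216
ρ = K·T·e^{−rT}·N(d₂) = 7.362144

price = 11.254216
ρ = 7.362144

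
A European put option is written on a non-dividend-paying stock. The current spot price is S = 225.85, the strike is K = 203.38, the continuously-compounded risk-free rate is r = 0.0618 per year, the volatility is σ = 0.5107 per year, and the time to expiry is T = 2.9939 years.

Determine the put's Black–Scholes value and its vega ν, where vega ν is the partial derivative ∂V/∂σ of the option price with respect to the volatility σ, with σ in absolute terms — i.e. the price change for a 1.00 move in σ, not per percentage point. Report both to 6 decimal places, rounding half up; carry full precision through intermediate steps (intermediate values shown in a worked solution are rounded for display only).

price = 42.326977
ν = 115.922474

σ√T = 0.5107·√2.9939 = 0.883659
d₁ = (ln(S/K) + (r+σ²/2)T) / (σ√T) = (ln(225.85/203.38) + (0.0618+0.5107²/2)·2.9939) / 0.883659 = (0.104795 + 0.575449) / 0.883659 = 0.769804
d₂ = d₁ − σ√T = 0.769804 − 0.883659 = -0.113854
e^{−rT} = e^{−0.0618·2.9939} = 0.831085
N(−d₁) = 0.220708,  N(−d₂) = 0.545323
Put price V = K·e^{−rT}·N(−d₂) − S·N(−d₁) = 92.173878 − 49.846900 = 42.326977
φ(d₁) = (1/√(2π))·e^{−d₁²/2} = 0.296639
ν = S·φ(d₁)·√T = 115.922474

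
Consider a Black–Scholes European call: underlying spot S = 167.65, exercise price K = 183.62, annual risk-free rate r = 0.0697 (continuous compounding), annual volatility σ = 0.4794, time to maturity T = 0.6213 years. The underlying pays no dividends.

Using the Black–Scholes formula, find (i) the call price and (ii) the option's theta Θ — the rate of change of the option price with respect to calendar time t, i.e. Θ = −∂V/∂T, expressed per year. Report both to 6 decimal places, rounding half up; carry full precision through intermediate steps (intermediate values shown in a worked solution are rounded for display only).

σ√T = 0.4794·√0.6213 = 0.377875
d₁ = (ln(S/K) + (r+σ²/2)T) / (σ√T) = (ln(167.65/183.62) + (0.0697+0.4794²/2)·0.6213) / 0.377875 = (-0.090990 + 0.114700) / 0.377875 = 0.062745
d₂ = d₁ − σ√T = 0.062745 − 0.377875 = -0.315131
e^{−rT} = e^{−0.0697·0.6213} = 0.957620
N(d₁) = 0.525015,  N(d₂) = 0.376331
Call price V = S·N(d₁) − K·e^{−rT}·N(d₂) = 88.018769 − 66.173355 = 21.845414
φ(d₁) = (1/√(2π))·e^{−d₁²/2} = 0.398158
Θ = −S·φ(d₁)·σ/(2√T) − r·K·e^{−rT}·N(d₂) = −20.299068 − 4.612283 = -24.911351

price = 21.845414
Θ = -24.911351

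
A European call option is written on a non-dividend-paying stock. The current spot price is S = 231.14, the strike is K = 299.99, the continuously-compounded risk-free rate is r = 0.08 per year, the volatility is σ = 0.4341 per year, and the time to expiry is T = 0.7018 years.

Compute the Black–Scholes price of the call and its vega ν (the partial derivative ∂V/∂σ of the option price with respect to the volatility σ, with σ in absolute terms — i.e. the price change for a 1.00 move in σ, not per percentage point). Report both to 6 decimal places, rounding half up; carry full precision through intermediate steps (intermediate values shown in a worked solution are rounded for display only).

σ√T = 0.4341·√0.7018 = 0.363661
d₁ = (ln(S/K) + (r+σ²/2)T) / (σ√T) = (ln(231.14/299.99) + (0.08+0.4341²/2)·0.7018) / 0.363661 = (-0.260726 + 0.122269) / 0.363661 = -0.380731
d₂ = d₁ − σ√T = -0.380731 − 0.363661 = -0.744392
e^{−rT} = e^{−0.08·0.7018} = 0.945403
N(d₁) = 0.351701,  N(d₂) = 0.228320
Call price V = S·N(d₁) − K·e^{−rT}·N(d₂) = 81.292260 − 64.754083 = 16.538177
φ(d₁) = (1/√(2π))·e^{−d₁²/2} = 0.371051
ν = S·φ(d₁)·√T = 71.848056

price = 16.538177
ν = 71.848056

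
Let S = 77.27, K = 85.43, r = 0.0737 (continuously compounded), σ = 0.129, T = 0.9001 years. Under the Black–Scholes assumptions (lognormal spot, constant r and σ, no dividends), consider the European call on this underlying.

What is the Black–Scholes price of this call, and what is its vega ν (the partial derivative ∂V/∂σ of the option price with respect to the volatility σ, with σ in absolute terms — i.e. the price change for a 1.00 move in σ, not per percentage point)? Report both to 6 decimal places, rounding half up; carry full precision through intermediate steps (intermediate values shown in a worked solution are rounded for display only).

price = 2.644675
ν = 28.565102

σ√T = 0.129·√0.9001 = 0.122387
d₁ = (ln(S/K) + (r+σ²/2)T) / (σ√T) = (ln(77.27/85.43) + (0.0737+0.129²/2)·0.9001) / 0.122387 = (-0.100392 + 0.073827) / 0.122387 = -0.217057
d₂ = d₁ − σ√T = -0.217057 − 0.122387 = -0.339444
e^{−rT} = e^{−0.0737·0.9001} = 0.935815
N(d₁) = 0.414082,  N(d₂) = 0.367138
Call price V = S·N(d₁) − K·e^{−rT}·N(d₂) = 31.996125 − 29.351451 = 2.644675
φ(d₁) = (1/√(2π))·e^{−d₁²/2} = 0.389654
ν = S·φ(d₁)·√T = 28.565102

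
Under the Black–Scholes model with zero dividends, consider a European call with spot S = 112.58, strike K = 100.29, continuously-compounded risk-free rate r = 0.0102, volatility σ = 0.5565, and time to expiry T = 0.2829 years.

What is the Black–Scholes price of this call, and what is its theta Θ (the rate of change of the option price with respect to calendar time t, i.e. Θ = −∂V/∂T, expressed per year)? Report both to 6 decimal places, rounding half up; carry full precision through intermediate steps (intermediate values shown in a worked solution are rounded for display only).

σ√T = 0.5565·√0.2829 = 0.295993
d₁ = (ln(S/K) + (r+σ²/2)T) / (σ√T) = (ln(112.58/100.29) + (0.0102+0.5565²/2)·0.2829) / 0.295993 = (0.115598 + 0.046692) / 0.295993 = 0.548289
d₂ = d₁ − σ√T = 0.548289 − 0.295993 = 0.252295
e^{−rT} = e^{−0.0102·0.2829} = 0.997119
N(d₁) = 0.708253,  N(d₂) = 0.599594
Call price V = S·N(d₁) − K·e^{−rT}·N(d₂) = 79.735134 − 59.959975 = 19.775158
φ(d₁) = (1/√(2π))·e^{−d₁²/2} = 0.343266
Θ = −S·φ(d₁)·σ/(2√T) − r·K·e^{−rT}·N(d₂) = −20.216741 − 0.611592 = -20.828332

price = 19.775158
Θ = -20.828332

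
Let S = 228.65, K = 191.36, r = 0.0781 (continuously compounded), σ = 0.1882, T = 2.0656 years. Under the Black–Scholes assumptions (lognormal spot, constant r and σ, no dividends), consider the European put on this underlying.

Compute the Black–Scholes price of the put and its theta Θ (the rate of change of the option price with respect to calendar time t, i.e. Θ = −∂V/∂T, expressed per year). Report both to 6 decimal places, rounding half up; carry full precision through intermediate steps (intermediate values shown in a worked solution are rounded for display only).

price = 2.598604
Θ = -0.601052

σ√T = 0.1882·√2.0656 = 0.270485
d₁ = (ln(S/K) + (r+σ²/2)T) / (σ√T) = (ln(228.65/191.36) + (0.0781+0.1882²/2)·2.0656) / 0.270485 = (0.178036 + 0.197904) / 0.270485 = 1.389876
d₂ = d₁ − σ√T = 1.389876 − 0.270485 = 1.119392
e^{−rT} = e^{−0.0781·2.0656} = 0.851017
N(−d₁) = 0.082283,  N(−d₂) = 0.131487
Put price V = K·e^{−rT}·N(−d₂) − S·N(−d₁) = 21.412659 − 18.814054 = 2.598604
φ(d₁) = (1/√(2π))·e^{−d₁²/2} = 0.151857
Θ = −S·φ(d₁)·σ/(2√T) + r·K·e^{−rT}·N(−d₂) = −2.273381 + 1.672329 = -0.601052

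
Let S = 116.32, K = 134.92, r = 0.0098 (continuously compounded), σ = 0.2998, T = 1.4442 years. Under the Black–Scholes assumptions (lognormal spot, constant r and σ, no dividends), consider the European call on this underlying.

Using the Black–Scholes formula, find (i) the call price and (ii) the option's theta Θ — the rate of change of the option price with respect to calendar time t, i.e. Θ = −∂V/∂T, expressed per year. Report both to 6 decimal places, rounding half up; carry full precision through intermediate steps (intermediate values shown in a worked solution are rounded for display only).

price = 10.677631
Θ = -6.060694

σ√T = 0.2998·√1.4442 = 0.360284
d₁ = (ln(S/K) + (r+σ²/2)T) / (σ√T) = (ln(116.32/134.92) + (0.0098+0.2998²/2)·1.4442) / 0.360284 = (-0.148337 + 0.079056) / 0.360284 = -0.192297
d₂ = d₁ − σ√T = -0.192297 − 0.360284 = -0.552581
e^{−rT} = e^{−0.0098·1.4442} = 0.985947
N(d₁) = 0.423755,  N(d₂) = 0.290275
Call price V = S·N(d₁) − K·e^{−rT}·N(d₂) = 49.291172 − 38.613541 = 10.677631
φ(d₁) = (1/√(2π))·e^{−d₁²/2} = 0.391634
Θ = −S·φ(d₁)·σ/(2√T) − r·K·e^{−rT}·N(d₂) = −5.682282 − 0.378413 = -6.060694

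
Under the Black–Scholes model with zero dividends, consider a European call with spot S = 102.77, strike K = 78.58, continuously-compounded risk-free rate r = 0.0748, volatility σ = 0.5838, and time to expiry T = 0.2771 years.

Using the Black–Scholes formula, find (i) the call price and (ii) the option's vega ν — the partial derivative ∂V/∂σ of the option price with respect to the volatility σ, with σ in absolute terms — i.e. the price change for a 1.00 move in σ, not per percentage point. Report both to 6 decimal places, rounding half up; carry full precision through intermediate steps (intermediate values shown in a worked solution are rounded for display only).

σ√T = 0.5838·√0.2771 = 0.307314
d₁ = (ln(S/K) + (r+σ²/2)T) / (σ√T) = (ln(102.77/78.58) + (0.0748+0.5838²/2)·0.2771) / 0.307314 = (0.268376 + 0.067948) / 0.307314 = 1.094400
d₂ = d₁ − σ√T = 1.094400 − 0.307314 = 0.787086
e^{−rT} = e^{−0.0748·0.2771} = 0.979486
N(d₁) = 0.863110,  N(d₂) = 0.784384
Call price V = S·N(d₁) − K·e^{−rT}·N(d₂) = 88.701825 − 60.372498 = 28.329327
φ(d₁) = (1/√(2π))·e^{−d₁²/2} = 0.219195
ν = S·φ(d₁)·√T = 11.858103

price = 28.329327
ν = 11.858103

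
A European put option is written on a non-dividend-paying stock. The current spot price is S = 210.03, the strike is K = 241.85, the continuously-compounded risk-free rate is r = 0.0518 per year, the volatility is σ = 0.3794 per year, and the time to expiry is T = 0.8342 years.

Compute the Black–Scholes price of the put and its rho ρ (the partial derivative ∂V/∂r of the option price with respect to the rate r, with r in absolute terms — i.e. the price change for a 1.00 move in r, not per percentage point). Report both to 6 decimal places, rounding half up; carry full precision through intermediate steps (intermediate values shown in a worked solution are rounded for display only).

price = 42.361470
ρ = -130.554348

σ√T = 0.3794·√0.8342 = 0.346523
d₁ = (ln(S/K) + (r+σ²/2)T) / (σ√T) = (ln(210.03/241.85) + (0.0518+0.3794²/2)·0.8342) / 0.346523 = (-0.141067 + 0.103251) / 0.346523 = -0.109131
d₂ = d₁ − σ√T = -0.109131 − 0.346523 = -0.455655
e^{−rT} = e^{−0.0518·0.8342} = 0.957709
N(−d₁) = 0.543451,  N(−d₂) = 0.675681
Put price V = K·e^{−rT}·N(−d₂) − S·N(−d₁) = 156.502455 − 114.140985 = 42.361470
ρ = −K·T·e^{−rT}·N(−d₂) = -130.554348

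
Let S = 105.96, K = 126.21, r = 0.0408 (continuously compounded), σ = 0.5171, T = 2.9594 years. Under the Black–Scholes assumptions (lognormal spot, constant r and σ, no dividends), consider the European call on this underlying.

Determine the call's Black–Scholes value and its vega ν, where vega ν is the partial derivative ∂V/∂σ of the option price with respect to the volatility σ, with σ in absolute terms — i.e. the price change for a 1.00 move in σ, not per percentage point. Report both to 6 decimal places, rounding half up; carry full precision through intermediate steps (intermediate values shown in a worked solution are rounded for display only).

price = 34.529426
ν = 67.553513

σ√T = 0.5171·√2.9594 = 0.889562
d₁ = (ln(S/K) + (r+σ²/2)T) / (σ√T) = (ln(105.96/126.21) + (0.0408+0.5171²/2)·2.9594) / 0.889562 = (-0.174886 + 0.516404) / 0.889562 = 0.383918
d₂ = d₁ − σ√T = 0.383918 − 0.889562 = -0.505645
e^{−rT} = e^{−0.0408·2.9594} = 0.886261
N(d₁) = 0.649480,  N(d₂) = 0.306553
Call price V = S·N(d₁) − K·e^{−rT}·N(d₂) = 68.818923 − 34.289497 = 34.529426
φ(d₁) = (1/√(2π))·e^{−d₁²/2} = 0.370599
ν = S·φ(d₁)·√T = 67.553513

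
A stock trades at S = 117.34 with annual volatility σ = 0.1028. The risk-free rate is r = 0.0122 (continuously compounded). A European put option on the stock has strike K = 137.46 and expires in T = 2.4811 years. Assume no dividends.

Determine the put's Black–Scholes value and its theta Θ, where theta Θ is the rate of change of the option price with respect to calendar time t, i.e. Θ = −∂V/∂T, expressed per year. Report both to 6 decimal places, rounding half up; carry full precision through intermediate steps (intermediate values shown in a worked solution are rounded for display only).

σ√T = 0.1028·√2.4811 = 0.161926
d₁ = (ln(S/K) + (r+σ²/2)T) / (σ√T) = (ln(117.34/137.46) + (0.0122+0.1028²/2)·2.4811) / 0.161926 = (-0.158257 + 0.043379) / 0.161926 = -0.709449
d₂ = d₁ − σ√T = -0.709449 − 0.161926 = -0.871375
e^{−rT} = e^{−0.0122·2.4811} = 0.970184
N(−d₁) = 0.760977,  N(−d₂) = 0.808225
Put price V = K·e^{−rT}·N(−d₂) − S·N(−d₁) = 107.786130 − 89.293053 = 18.493077
φ(d₁) = (1/√(2π))·e^{−d₁²/2} = 0.310182
Θ = −S·φ(d₁)·σ/(2√T) + r·K·e^{−rT}·N(−d₂) = −1.187690 + 1.314991 = 0.127301

price = 18.493077
Θ = 0.127301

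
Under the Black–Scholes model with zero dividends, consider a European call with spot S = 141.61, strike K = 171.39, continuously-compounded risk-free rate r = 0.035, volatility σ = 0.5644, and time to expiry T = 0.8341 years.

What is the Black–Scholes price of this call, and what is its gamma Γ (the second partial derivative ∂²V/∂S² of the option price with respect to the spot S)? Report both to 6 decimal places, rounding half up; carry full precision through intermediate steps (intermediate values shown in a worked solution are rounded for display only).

σ√T = 0.5644·√0.8341 = 0.515461
d₁ = (ln(S/K) + (r+σ²/2)T) / (σ√T) = (ln(141.61/171.39) + (0.035+0.5644²/2)·0.8341) / 0.515461 = (-0.190865 + 0.162044) / 0.515461 = -0.055913
d₂ = d₁ − σ√T = -0.055913 − 0.515461 = -0.571375
e^{−rT} = e^{−0.035·0.8341} = 0.971229
N(d₁) = 0.477705,  N(d₂) = 0.283873
Call price V = S·N(d₁) − K·e^{−rT}·N(d₂) = 67.647862 − 47.253148 = 20.394714
φ(d₁) = (1/√(2π))·e^{−d₁²/2} = 0.398319
Γ = φ(d₁) / (S·σ·√T) = 0.005457

price = 20.394714
Γ = 0.005457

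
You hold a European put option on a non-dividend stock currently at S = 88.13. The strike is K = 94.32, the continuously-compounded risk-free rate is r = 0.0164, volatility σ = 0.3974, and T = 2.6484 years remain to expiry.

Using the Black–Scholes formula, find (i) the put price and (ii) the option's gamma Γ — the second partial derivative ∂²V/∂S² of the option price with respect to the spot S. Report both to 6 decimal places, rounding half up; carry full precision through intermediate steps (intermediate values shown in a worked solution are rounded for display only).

σ√T = 0.3974·√2.6484 = 0.646725
d₁ = (ln(S/K) + (r+σ²/2)T) / (σ√T) = (ln(88.13/94.32) + (0.0164+0.3974²/2)·2.6484) / 0.646725 = (-0.067880 + 0.252560) / 0.646725 = 0.285562
d₂ = d₁ − σ√T = 0.285562 − 0.646725 = -0.361163
e^{−rT} = e^{−0.0164·2.6484} = 0.957496
N(−d₁) = 0.387607,  N(−d₂) = 0.641011
Put price V = K·e^{−rT}·N(−d₂) − S·N(−d₁) = 57.890374 − 34.159786 = 23.730588
φ(d₁) = (1/√(2π))·e^{−d₁²/2} = 0.383003
Γ = φ(d₁) / (S·σ·√T) = 0.006720

price = 23.730588
Γ = 0.006720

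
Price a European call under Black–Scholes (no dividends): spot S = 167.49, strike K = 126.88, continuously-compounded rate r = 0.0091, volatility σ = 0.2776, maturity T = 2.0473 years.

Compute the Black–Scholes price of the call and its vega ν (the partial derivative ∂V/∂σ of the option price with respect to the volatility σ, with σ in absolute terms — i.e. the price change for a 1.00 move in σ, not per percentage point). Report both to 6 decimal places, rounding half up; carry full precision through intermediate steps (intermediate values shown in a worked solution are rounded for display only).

price = 50.443006
ν = 61.197721

σ√T = 0.2776·√2.0473 = 0.397201
d₁ = (ln(S/K) + (r+σ²/2)T) / (σ√T) = (ln(167.49/126.88) + (0.0091+0.2776²/2)·2.0473) / 0.397201 = (0.277682 + 0.097515) / 0.397201 = 0.944602
d₂ = d₁ − σ√T = 0.944602 − 0.397201 = 0.547401
e^{−rT} = e^{−0.0091·2.0473} = 0.981542
N(d₁) = 0.827569,  N(d₂) = 0.707948
Call price V = S·N(d₁) − K·e^{−rT}·N(d₂) = 138.609506 − 88.166500 = 50.443006
φ(d₁) = (1/√(2π))·e^{−d₁²/2} = 0.255362
ν = S·φ(d₁)·√T = 61.197721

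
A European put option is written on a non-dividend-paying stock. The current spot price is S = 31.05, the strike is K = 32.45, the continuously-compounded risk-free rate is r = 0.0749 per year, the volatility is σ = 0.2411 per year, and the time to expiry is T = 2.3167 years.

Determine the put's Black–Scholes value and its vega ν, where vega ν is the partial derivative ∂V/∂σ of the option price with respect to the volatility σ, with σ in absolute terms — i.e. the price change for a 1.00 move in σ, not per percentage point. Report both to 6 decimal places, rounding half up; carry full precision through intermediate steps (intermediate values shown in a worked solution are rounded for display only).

price = 2.619306
ν = 16.329962

σ√T = 0.2411·√2.3167 = 0.366971
d₁ = (ln(S/K) + (r+σ²/2)T) / (σ√T) = (ln(31.05/32.45) + (0.0749+0.2411²/2)·2.3167) / 0.366971 = (-0.044102 + 0.240855) / 0.366971 = 0.536154
d₂ = d₁ − σ√T = 0.536154 − 0.366971 = 0.169183
e^{−rT} = e^{−0.0749·2.3167} = 0.840700
N(−d₁) = 0.295926,  N(−d₂) = 0.432826
Put price V = K·e^{−rT}·N(−d₂) − S·N(−d₁) = 11.807810 − 9.188503 = 2.619306
φ(d₁) = (1/√(2π))·e^{−d₁²/2} = 0.345532
ν = S·φ(d₁)·√T = 16.329962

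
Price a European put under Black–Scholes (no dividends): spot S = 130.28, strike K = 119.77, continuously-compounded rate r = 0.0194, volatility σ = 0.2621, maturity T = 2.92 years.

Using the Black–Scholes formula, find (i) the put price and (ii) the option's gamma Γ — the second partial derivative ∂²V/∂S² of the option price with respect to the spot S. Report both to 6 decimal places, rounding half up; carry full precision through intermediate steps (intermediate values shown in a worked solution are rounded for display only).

price = 14.053191
Γ = 0.005915

σ√T = 0.2621·√2.92 = 0.447877
d₁ = (ln(S/K) + (r+σ²/2)T) / (σ√T) = (ln(130.28/119.77) + (0.0194+0.2621²/2)·2.92) / 0.447877 = (0.084113 + 0.156945) / 0.447877 = 0.538223
d₂ = d₁ − σ√T = 0.538223 − 0.447877 = 0.090346
e^{−rT} = e^{−0.0194·2.92} = 0.944927
N(−d₁) = 0.295212,  N(−d₂) = 0.464006
Put price V = K·e^{−rT}·N(−d₂) − S·N(−d₁) = 52.513354 − 38.460164 = 14.053191
φ(d₁) = (1/√(2π))·e^{−d₁²/2} = 0.345149
Γ = φ(d₁) / (S·σ·√T) = 0.005915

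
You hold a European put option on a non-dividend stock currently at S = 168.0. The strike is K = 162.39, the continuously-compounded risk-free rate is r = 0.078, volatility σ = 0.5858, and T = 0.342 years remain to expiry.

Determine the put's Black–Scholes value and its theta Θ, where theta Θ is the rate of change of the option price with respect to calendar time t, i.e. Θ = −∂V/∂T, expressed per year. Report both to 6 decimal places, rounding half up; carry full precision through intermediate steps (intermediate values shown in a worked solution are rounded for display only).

price = 17.577237
Θ = -25.454081

σ√T = 0.5858·√0.342 = 0.342580
d₁ = (ln(S/K) + (r+σ²/2)T) / (σ√T) = (ln(168.0/162.39) + (0.078+0.5858²/2)·0.342) / 0.342580 = (0.033963 + 0.085357) / 0.342580 = 0.348297
d₂ = d₁ − σ√T = 0.348297 − 0.342580 = 0.005717
e^{−rT} = e^{−0.078·0.342} = 0.973677
N(−d₁) = 0.363808,  N(−d₂) = 0.497719
Put price V = K·e^{−rT}·N(−d₂) − S·N(−d₁) = 78.697064 − 61.119827 = 17.577237
φ(d₁) = (1/√(2π))·e^{−d₁²/2} = 0.375464
Θ = −S·φ(d₁)·σ/(2√T) + r·K·e^{−rT}·N(−d₂) = −31.592452 + 6.138371 = -25.454081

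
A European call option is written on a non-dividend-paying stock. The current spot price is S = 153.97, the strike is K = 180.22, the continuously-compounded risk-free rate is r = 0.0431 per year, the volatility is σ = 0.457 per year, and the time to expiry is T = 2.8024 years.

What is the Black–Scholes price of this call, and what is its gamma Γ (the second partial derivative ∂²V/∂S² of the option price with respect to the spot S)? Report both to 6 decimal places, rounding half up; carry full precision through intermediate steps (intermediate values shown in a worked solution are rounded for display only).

price = 43.905180
Γ = 0.003202

σ√T = 0.457·√2.8024 = 0.765035
d₁ = (ln(S/K) + (r+σ²/2)T) / (σ√T) = (ln(153.97/180.22) + (0.0431+0.457²/2)·2.8024) / 0.765035 = (-0.157421 + 0.413423) / 0.765035 = 0.334628
d₂ = d₁ − σ√T = 0.334628 − 0.765035 = -0.430407
e^{−rT} = e^{−0.0431·2.8024} = 0.886226
N(d₁) = 0.631047,  N(d₂) = 0.333450
Call price V = S·N(d₁) − K·e^{−rT}·N(d₂) = 97.162328 − 53.257148 = 43.905180
φ(d₁) = (1/√(2π))·e^{−d₁²/2} = 0.377220
Γ = φ(d₁) / (S·σ·√T) = 0.003202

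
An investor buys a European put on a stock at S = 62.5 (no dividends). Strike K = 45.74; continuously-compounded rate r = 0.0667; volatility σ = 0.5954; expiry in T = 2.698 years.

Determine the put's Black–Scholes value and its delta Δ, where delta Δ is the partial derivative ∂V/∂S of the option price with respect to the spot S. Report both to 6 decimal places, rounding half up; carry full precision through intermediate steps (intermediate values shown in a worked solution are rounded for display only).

σ√T = 0.5954·√2.698 = 0.977980
d₁ = (ln(S/K) + (r+σ²/2)T) / (σ√T) = (ln(62.5/45.74) + (0.0667+0.5954²/2)·2.698) / 0.977980 = (0.312193 + 0.658179) / 0.977980 = 0.992221
d₂ = d₁ − σ√T = 0.992221 − 0.977980 = 0.014242
e^{−rT} = e^{−0.0667·2.698} = 0.835306
N(−d₁) = 0.160545,  N(−d₂) = 0.494319
Put price V = K·e^{−rT}·N(−d₂) − S·N(−d₁) = 18.886392 − 10.034052 = 8.852340
Δ = −N(−d₁) = -0.160545

price = 8.852340
Δ = -0.160545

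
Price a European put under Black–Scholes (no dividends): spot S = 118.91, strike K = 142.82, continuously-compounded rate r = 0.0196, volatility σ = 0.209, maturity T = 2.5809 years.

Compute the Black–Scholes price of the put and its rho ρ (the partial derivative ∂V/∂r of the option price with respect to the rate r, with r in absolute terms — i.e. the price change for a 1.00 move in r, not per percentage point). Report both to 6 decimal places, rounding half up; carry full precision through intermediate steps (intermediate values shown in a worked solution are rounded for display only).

price = 26.703276
ρ = -249.937886

σ√T = 0.209·√2.5809 = 0.335762
d₁ = (ln(S/K) + (r+σ²/2)T) / (σ√T) = (ln(118.91/142.82) + (0.0196+0.209²/2)·2.5809) / 0.335762 = (-0.183218 + 0.106954) / 0.335762 = -0.227138
d₂ = d₁ − σ√T = -0.227138 − 0.335762 = -0.562900
e^{−rT} = e^{−0.0196·2.5809} = 0.950673
N(−d₁) = 0.589842,  N(−d₂) = 0.713249
Put price V = K·e^{−rT}·N(−d₂) − S·N(−d₁) = 96.841368 − 70.138091 = 26.703276
ρ = −K·T·e^{−rT}·N(−d₂) = -249.937886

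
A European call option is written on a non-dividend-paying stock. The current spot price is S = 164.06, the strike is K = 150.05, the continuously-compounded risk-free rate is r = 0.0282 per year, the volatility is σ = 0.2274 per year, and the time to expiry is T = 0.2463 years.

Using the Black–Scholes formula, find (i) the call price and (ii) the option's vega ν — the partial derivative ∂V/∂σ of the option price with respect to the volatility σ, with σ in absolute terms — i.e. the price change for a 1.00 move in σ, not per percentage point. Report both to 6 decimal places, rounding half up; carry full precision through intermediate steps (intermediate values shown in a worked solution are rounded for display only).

price = 16.978535
ν = 21.490615

σ√T = 0.2274·√0.2463 = 0.112855
d₁ = (ln(S/K) + (r+σ²/2)T) / (σ√T) = (ln(164.06/150.05) + (0.0282+0.2274²/2)·0.2463) / 0.112855 = (0.089264 + 0.013314) / 0.112855 = 0.908928
d₂ = d₁ − σ√T = 0.908928 − 0.112855 = 0.796072
e^{−rT} = e^{−0.0282·0.2463} = 0.993078
N(d₁) = 0.818306,  N(d₂) = 0.787005
Call price V = S·N(d₁) − K·e^{−rT}·N(d₂) = 134.251261 − 117.272727 = 16.978535
φ(d₁) = (1/√(2π))·e^{−d₁²/2} = 0.263945
ν = S·φ(d₁)·√T = 21.490615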